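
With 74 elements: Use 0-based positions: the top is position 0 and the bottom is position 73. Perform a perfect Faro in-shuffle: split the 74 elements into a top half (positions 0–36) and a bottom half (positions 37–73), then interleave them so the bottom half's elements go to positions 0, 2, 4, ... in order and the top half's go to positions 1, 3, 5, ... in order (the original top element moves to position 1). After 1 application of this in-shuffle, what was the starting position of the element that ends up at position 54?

Work backwards from position 54, undoing one in-shuffle at a time:
54 ← 64
So the element now at position 54 started at position 64.

64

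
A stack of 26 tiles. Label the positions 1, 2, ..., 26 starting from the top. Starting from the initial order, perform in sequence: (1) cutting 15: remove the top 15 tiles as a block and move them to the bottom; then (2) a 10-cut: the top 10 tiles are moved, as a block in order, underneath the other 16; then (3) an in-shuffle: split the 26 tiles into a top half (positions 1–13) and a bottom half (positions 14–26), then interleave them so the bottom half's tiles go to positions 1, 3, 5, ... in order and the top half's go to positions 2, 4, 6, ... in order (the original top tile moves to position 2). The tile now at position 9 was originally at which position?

Undo the operations in reverse order, starting from position 9:
  undo op 3 (in-shuffle, from bottom half): 9 ← 18
  undo op 2 (cut 10): 18 ← 2
  undo op 1 (cut 15): 2 ← 17
So the tile at position 9 came from original position 17.

17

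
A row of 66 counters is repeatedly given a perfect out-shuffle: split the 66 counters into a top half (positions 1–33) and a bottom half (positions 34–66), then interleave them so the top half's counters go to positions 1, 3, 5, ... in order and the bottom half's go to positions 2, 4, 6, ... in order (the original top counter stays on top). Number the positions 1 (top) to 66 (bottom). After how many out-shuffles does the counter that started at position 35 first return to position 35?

Follow position 35 under repeated out-shuffles:
35 → 4 → 7 → 13 → 25 → 49 → 32 → 63 → 60 → 54 → 42 → 18 → 35
It first returns after 12 out-shuffles.

12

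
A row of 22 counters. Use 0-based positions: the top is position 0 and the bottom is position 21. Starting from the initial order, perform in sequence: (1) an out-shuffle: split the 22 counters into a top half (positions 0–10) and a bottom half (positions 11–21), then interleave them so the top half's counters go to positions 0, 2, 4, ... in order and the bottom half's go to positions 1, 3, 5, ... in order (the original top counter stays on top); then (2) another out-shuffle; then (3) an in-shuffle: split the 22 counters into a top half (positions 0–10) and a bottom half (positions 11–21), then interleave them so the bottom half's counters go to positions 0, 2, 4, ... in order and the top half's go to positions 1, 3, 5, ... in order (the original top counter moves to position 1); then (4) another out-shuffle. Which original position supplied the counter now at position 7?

15

Undo the operations in reverse order, starting from position 7:
  undo op 4 (out-shuffle, from bottom half): 7 ← 14
  undo op 3 (in-shuffle, from bottom half): 14 ← 18
  undo op 2 (out-shuffle, from top half): 18 ← 9
  undo op 1 (out-shuffle, from bottom half): 9 ← 15
So the counter at position 7 came from original position 15.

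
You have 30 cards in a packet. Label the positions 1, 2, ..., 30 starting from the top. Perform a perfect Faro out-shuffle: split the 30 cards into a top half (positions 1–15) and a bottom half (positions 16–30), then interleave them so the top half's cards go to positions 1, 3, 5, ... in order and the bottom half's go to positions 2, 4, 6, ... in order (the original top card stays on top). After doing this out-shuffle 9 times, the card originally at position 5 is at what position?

19

Track the card's position through each out-shuffle:
5 → 9 → 17 → 4 → 7 → 13 → 25 → 20 → 10 → 19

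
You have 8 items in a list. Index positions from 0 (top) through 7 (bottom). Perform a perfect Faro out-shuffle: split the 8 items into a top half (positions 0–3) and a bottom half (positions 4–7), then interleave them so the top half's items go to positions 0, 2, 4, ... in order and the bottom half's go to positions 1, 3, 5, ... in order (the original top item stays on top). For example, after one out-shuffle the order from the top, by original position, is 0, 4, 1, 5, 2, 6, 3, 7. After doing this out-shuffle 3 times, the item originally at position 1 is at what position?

Track the item's position through each out-shuffle:
1 → 2 → 4 → 1

1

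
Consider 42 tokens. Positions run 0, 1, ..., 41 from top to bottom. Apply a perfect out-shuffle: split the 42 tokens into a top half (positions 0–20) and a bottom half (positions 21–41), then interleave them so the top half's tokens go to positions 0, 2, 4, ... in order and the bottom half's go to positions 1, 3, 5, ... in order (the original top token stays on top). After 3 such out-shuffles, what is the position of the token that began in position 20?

Track the token's position through each out-shuffle:
20 → 40 → 39 → 37

37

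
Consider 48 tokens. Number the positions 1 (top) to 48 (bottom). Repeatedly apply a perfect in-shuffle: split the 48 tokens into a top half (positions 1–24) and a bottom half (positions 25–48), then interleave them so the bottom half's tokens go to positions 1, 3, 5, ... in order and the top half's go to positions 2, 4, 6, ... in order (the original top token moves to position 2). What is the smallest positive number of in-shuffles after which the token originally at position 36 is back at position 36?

Follow position 36 under repeated in-shuffles:
36 → 23 → 46 → 43 → 37 → 25 → 1 → 2 → ... → 36 (length 21)
It first returns after 21 in-shuffles.

21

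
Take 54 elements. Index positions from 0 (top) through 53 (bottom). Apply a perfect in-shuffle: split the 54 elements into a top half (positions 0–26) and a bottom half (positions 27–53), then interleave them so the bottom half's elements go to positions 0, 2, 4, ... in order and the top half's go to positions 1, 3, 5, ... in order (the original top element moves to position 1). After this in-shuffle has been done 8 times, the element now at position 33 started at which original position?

Work backwards from position 33, undoing one in-shuffle at a time:
33 ← 16 ← 35 ← 17 ← 8 ← 31 ← 15 ← 7 ← 3
So the element now at position 33 started at position 3.

3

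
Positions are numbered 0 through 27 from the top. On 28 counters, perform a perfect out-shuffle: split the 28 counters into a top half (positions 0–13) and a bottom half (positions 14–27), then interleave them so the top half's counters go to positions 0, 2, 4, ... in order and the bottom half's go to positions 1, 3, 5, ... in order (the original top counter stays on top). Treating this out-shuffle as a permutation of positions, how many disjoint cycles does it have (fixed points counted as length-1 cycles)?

5

Trace each unvisited position around until it returns:
(0) (1 2 4 8 16 5 ... len 18) (3 6 12 24 21 15) (9 18) (27)
5 cycles in total.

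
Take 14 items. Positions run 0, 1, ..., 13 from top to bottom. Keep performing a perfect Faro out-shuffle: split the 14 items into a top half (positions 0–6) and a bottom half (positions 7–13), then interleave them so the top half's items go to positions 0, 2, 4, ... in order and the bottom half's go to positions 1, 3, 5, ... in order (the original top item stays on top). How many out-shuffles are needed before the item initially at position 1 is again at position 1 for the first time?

Follow position 1 under repeated out-shuffles:
1 → 2 → 4 → 8 → 3 → 6 → 12 → 11 → 9 → 5 → 10 → 7 → 1
It first returns after 12 out-shuffles.

12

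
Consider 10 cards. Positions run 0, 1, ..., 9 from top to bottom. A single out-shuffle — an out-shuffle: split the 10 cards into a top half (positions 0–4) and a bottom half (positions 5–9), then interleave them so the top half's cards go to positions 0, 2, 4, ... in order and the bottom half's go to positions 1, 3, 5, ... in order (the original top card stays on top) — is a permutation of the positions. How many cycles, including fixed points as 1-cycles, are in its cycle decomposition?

Trace each unvisited position around until it returns:
(0) (1 2 4 8 7 5) (3 6) (9)
4 cycles in total.

4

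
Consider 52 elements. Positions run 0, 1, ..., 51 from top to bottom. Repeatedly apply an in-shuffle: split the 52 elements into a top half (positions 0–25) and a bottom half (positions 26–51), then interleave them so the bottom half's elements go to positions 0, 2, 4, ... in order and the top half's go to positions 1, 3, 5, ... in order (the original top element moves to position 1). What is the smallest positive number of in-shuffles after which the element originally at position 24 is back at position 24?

52

Follow position 24 under repeated in-shuffles:
24 → 49 → 46 → 40 → 28 → 4 → 9 → 19 → ... → 24 (length 52)
It first returns after 52 in-shuffles.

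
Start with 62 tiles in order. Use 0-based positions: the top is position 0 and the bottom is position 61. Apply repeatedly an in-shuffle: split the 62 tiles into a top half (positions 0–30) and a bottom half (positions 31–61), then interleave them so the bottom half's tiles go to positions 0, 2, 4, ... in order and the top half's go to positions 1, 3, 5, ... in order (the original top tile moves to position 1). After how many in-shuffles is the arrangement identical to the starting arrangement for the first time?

The in-shuffle permutes the 62 positions with cycle lengths [2, 3, 3, 6, 6, 6, 6, 6, 6, 6, 6, 6].
Every tile is home exactly when every cycle has completed a whole number of laps, i.e. after lcm(2, 3, 6) = 6 in-shuffles.

6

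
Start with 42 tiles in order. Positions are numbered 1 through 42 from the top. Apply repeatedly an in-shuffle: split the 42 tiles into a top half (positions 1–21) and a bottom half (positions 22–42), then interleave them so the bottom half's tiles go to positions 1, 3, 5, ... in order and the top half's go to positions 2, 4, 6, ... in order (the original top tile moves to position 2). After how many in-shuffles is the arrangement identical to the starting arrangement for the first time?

The in-shuffle permutes the 42 positions with cycle lengths [14, 14, 14].
Every tile is home exactly when every cycle has completed a whole number of laps, i.e. after lcm(14) = 14 in-shuffles.

14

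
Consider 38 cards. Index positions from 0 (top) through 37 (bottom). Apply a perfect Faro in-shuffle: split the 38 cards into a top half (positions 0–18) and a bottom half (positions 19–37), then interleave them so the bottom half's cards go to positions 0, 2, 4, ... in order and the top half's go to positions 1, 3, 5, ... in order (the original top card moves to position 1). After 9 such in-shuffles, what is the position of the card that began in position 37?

33

Track the card's position through each in-shuffle:
37 → 36 → 34 → 30 → 22 → 6 → 13 → 27 → 16 → 33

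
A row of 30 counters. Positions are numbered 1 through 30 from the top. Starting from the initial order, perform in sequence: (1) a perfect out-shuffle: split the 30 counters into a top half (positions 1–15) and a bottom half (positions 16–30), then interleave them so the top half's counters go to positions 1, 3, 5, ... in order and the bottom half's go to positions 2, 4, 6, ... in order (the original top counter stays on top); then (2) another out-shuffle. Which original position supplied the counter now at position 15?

Undo the operations in reverse order, starting from position 15:
  undo op 2 (out-shuffle, from top half): 15 ← 8
  undo op 1 (out-shuffle, from bottom half): 8 ← 19
So the counter at position 15 came from original position 19.

19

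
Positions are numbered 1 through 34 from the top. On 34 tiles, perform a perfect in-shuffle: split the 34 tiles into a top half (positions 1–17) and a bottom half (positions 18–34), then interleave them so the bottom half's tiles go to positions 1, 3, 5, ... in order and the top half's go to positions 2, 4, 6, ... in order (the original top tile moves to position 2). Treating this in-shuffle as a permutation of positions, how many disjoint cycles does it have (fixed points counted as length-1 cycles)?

5

Trace each unvisited position around until it returns:
(1 2 4 8 16 32 ... len 12) (3 6 12 24 13 26 ... len 12) (5 10 20) (7 14 28 21) (15 30 25)
5 cycles in total.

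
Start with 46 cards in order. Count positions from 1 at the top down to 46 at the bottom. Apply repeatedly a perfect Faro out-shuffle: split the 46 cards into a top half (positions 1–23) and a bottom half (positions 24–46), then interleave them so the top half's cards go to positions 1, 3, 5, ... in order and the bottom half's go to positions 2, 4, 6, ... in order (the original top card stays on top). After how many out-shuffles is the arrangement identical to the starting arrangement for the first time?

The out-shuffle permutes the 46 positions with cycle lengths [1, 1, 2, 4, 4, 4, 6, 12, 12].
Every card is home exactly when every cycle has completed a whole number of laps, i.e. after lcm(1, 2, 4, 6, 12) = 12 out-shuffles.

12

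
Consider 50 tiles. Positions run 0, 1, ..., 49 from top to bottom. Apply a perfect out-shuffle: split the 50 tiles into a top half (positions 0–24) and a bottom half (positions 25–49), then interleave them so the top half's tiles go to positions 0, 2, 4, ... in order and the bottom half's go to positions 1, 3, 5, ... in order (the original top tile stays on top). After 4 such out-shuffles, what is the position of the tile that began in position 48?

33

Track the tile's position through each out-shuffle:
48 → 47 → 45 → 41 → 33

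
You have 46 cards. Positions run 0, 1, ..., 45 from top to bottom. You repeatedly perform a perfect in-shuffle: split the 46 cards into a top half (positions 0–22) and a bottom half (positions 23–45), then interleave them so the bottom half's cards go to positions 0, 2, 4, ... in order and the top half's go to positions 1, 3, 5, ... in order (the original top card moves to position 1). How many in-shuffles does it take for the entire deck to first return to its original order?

23

The in-shuffle permutes the 46 positions with cycle lengths [23, 23].
Every card is home exactly when every cycle has completed a whole number of laps, i.e. after lcm(23) = 23 in-shuffles.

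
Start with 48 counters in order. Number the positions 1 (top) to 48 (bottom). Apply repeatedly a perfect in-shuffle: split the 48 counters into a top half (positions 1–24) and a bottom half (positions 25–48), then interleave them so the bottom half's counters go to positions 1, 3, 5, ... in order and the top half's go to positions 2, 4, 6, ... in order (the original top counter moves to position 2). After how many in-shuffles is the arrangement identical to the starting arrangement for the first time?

21

The in-shuffle permutes the 48 positions with cycle lengths [3, 3, 21, 21].
Every counter is home exactly when every cycle has completed a whole number of laps, i.e. after lcm(3, 21) = 21 in-shuffles.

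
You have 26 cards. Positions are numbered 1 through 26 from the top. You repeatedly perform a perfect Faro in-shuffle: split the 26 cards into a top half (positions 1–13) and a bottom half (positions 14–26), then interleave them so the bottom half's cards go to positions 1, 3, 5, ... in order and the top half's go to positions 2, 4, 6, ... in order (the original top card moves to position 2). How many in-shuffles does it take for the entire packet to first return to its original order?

18

The in-shuffle permutes the 26 positions with cycle lengths [2, 6, 18].
Every card is home exactly when every cycle has completed a whole number of laps, i.e. after lcm(2, 6, 18) = 18 in-shuffles.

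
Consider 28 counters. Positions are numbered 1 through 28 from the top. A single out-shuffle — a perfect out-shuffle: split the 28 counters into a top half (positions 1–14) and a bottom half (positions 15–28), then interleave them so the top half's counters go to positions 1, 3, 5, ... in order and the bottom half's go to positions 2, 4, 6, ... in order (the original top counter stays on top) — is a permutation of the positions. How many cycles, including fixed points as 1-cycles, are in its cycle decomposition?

Trace each unvisited position around until it returns:
(1) (2 3 5 9 17 6 ... len 18) (4 7 13 25 22 16) (10 19) (28)
5 cycles in total.

5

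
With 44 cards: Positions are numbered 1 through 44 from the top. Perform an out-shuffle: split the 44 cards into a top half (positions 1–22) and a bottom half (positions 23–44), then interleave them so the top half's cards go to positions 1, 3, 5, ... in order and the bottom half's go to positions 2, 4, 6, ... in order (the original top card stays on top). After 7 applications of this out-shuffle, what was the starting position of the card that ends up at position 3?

42

Work backwards from position 3, undoing one out-shuffle at a time:
3 ← 2 ← 23 ← 12 ← 28 ← 36 ← 40 ← 42
So the card now at position 3 started at position 42.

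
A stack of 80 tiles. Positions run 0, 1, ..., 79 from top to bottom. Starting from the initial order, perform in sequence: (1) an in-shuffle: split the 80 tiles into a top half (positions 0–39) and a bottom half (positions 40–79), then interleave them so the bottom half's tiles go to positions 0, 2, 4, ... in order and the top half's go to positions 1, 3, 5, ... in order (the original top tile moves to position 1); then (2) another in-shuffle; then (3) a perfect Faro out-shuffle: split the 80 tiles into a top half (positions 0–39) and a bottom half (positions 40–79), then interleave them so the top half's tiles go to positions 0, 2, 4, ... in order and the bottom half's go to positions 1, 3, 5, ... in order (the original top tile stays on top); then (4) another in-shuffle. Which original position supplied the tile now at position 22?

Undo the operations in reverse order, starting from position 22:
  undo op 4 (in-shuffle, from bottom half): 22 ← 51
  undo op 3 (out-shuffle, from bottom half): 51 ← 65
  undo op 2 (in-shuffle, from top half): 65 ← 32
  undo op 1 (in-shuffle, from bottom half): 32 ← 56
So the tile at position 22 came from original position 56.

56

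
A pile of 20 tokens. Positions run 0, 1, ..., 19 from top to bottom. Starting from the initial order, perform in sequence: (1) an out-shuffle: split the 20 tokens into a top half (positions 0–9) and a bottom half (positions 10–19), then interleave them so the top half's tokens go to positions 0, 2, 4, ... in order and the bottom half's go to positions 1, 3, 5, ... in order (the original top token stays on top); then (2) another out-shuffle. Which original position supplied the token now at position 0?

0

Undo the operations in reverse order, starting from position 0:
  undo op 2 (out-shuffle, from top half): 0 ← 0
  undo op 1 (out-shuffle, from top half): 0 ← 0
So the token at position 0 came from original position 0.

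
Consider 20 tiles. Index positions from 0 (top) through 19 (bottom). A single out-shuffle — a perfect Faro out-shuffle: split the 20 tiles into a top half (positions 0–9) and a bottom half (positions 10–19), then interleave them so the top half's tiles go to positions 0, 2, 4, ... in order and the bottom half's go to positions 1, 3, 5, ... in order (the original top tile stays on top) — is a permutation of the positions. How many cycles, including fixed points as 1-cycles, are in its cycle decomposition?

3

Trace each unvisited position around until it returns:
(0) (1 2 4 8 16 13 ... len 18) (19)
3 cycles in total.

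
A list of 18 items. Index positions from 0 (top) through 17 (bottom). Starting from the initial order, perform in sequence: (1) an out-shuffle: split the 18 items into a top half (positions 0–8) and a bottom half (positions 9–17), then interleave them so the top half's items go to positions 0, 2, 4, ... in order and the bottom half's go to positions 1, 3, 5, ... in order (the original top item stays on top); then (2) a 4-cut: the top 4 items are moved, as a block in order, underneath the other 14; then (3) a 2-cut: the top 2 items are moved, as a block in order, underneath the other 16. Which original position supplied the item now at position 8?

Undo the operations in reverse order, starting from position 8:
  undo op 3 (cut 2): 8 ← 10
  undo op 2 (cut 4): 10 ← 14
  undo op 1 (out-shuffle, from top half): 14 ← 7
So the item at position 8 came from original position 7.

7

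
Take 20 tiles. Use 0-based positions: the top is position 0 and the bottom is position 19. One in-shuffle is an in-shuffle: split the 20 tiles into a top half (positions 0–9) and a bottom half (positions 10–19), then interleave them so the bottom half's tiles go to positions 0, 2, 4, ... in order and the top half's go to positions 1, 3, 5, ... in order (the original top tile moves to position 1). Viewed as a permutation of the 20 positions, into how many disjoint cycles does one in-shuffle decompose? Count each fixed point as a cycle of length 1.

5

Trace each unvisited position around until it returns:
(0 1 3 7 15 10) (2 5 11) (4 9 19 18 16 12) (6 13) (8 17 14)
5 cycles in total.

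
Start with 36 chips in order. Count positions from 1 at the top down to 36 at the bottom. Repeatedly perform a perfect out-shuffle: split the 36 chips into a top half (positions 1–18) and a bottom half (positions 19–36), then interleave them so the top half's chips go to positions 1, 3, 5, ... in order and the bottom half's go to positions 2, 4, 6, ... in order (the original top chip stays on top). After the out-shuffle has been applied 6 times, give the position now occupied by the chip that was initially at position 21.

Track the chip's position through each out-shuffle:
21 → 6 → 11 → 21 → 6 → 11 → 21

21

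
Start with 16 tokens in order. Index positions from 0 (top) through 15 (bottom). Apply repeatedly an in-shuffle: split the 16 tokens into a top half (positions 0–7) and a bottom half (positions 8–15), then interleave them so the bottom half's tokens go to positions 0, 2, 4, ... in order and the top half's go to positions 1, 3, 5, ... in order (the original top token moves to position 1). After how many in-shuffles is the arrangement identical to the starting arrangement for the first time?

8

The in-shuffle permutes the 16 positions with cycle lengths [8, 8].
Every token is home exactly when every cycle has completed a whole number of laps, i.e. after lcm(8) = 8 in-shuffles.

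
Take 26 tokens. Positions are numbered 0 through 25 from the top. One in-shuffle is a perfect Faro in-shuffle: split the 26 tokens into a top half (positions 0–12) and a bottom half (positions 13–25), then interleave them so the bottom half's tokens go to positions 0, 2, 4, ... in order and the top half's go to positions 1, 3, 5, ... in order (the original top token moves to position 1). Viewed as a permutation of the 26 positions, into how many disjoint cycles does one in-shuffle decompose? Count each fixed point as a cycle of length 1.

3

Trace each unvisited position around until it returns:
(0 1 3 7 15 4 ... len 18) (2 5 11 23 20 14) (8 17)
3 cycles in total.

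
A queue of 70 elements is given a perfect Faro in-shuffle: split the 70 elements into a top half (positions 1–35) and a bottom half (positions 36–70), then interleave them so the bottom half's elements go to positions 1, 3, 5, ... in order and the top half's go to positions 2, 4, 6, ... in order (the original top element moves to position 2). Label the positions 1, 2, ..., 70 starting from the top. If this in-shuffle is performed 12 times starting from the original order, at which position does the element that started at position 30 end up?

50

Track the element's position through each in-shuffle:
30 → 60 → 49 → 27 → 54 → 37 → 3 → 6 → 12 → 24 → 48 → 25 → 50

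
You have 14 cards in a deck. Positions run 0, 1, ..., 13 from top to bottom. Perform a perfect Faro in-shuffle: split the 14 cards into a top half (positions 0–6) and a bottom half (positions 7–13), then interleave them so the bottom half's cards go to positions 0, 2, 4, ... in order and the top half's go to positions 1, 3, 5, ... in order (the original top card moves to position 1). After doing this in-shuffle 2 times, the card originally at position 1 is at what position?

Track the card's position through each in-shuffle:
1 → 3 → 7

7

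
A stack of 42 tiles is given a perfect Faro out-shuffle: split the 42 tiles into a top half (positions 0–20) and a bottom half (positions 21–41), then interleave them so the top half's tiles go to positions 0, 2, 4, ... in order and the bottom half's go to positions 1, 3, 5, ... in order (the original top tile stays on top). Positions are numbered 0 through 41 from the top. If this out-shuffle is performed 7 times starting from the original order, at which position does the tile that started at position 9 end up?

4

Track the tile's position through each out-shuffle:
9 → 18 → 36 → 31 → 21 → 1 → 2 → 4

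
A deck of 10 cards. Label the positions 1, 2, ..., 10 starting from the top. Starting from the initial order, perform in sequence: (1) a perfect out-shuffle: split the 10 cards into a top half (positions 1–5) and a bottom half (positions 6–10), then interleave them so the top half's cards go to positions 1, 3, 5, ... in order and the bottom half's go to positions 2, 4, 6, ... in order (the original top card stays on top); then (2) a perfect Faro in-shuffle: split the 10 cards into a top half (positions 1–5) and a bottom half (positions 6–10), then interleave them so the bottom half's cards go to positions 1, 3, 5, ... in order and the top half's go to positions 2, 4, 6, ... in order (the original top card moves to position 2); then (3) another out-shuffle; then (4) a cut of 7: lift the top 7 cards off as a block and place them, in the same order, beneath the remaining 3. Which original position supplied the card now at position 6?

Undo the operations in reverse order, starting from position 6:
  undo op 4 (cut 7): 6 ← 3
  undo op 3 (out-shuffle, from top half): 3 ← 2
  undo op 2 (in-shuffle, from top half): 2 ← 1
  undo op 1 (out-shuffle, from top half): 1 ← 1
So the card at position 6 came from original position 1.

1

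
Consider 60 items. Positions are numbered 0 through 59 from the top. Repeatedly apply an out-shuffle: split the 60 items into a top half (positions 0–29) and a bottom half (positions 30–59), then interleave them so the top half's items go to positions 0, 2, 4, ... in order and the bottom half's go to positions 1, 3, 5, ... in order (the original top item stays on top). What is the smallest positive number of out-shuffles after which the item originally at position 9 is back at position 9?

Follow position 9 under repeated out-shuffles:
9 → 18 → 36 → 13 → 26 → 52 → 45 → 31 → ... → 9 (length 58)
It first returns after 58 out-shuffles.

58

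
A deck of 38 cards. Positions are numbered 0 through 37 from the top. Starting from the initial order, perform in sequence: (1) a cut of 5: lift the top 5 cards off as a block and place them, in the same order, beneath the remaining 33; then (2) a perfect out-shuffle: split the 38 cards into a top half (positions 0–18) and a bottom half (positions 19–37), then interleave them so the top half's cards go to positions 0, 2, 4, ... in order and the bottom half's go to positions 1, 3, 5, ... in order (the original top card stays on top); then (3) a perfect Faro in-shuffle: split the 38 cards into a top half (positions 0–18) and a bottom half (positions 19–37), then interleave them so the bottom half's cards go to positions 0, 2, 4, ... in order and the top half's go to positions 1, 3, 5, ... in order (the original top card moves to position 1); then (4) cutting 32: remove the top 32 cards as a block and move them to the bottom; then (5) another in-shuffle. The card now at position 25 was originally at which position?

Undo the operations in reverse order, starting from position 25:
  undo op 5 (in-shuffle, from top half): 25 ← 12
  undo op 4 (cut 32): 12 ← 6
  undo op 3 (in-shuffle, from bottom half): 6 ← 22
  undo op 2 (out-shuffle, from top half): 22 ← 11
  undo op 1 (cut 5): 11 ← 16
So the card at position 25 came from original position 16.

16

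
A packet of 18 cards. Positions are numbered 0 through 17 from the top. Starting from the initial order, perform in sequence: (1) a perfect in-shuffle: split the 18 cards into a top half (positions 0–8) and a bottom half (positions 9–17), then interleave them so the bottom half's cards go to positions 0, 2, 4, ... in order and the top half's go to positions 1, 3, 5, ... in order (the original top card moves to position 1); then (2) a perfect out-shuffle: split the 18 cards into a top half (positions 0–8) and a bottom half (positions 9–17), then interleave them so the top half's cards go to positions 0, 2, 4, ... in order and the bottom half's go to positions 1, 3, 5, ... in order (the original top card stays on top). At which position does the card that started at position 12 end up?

12

Track the card from position 12 forward through each operation:
  after op 1 (in-shuffle): 12 → 6
  after op 2 (out-shuffle): 6 → 12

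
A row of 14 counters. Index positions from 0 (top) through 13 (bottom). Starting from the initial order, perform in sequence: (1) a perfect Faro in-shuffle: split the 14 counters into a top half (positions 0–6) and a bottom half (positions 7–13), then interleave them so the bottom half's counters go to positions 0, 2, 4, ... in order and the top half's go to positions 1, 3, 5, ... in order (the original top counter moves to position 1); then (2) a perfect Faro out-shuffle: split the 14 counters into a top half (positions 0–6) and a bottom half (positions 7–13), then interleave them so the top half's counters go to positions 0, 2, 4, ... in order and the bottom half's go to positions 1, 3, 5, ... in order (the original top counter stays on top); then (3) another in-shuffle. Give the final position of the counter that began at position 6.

12

Track the counter from position 6 forward through each operation:
  after op 1 (in-shuffle): 6 → 13
  after op 2 (out-shuffle): 13 → 13
  after op 3 (in-shuffle): 13 → 12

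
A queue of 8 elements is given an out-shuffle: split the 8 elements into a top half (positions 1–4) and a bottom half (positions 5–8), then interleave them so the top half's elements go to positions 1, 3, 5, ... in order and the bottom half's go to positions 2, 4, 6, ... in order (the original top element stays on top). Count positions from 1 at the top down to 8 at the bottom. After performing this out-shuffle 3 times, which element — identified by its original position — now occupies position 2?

Work backwards from position 2, undoing one out-shuffle at a time:
2 ← 5 ← 3 ← 2
So the element now at position 2 started at position 2.

2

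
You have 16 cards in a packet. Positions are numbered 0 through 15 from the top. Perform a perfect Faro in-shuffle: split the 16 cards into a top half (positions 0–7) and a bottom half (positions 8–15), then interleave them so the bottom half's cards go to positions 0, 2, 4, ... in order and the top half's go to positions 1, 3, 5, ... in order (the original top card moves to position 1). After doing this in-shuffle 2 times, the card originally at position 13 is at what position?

4

Track the card's position through each in-shuffle:
13 → 10 → 4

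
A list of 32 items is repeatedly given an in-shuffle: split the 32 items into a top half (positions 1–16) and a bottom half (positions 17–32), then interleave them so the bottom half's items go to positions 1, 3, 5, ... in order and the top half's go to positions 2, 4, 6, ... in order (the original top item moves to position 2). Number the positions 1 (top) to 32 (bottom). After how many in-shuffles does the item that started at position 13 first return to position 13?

10

Follow position 13 under repeated in-shuffles:
13 → 26 → 19 → 5 → 10 → 20 → 7 → 14 → 28 → 23 → 13
It first returns after 10 in-shuffles.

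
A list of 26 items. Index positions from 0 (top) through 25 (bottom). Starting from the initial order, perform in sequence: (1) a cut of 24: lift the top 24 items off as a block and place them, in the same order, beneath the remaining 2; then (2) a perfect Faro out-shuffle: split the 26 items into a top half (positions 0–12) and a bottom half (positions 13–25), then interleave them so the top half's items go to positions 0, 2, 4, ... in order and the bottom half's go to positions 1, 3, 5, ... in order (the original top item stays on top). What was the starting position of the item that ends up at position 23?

Undo the operations in reverse order, starting from position 23:
  undo op 2 (out-shuffle, from bottom half): 23 ← 24
  undo op 1 (cut 24): 24 ← 22
So the item at position 23 came from original position 22.

22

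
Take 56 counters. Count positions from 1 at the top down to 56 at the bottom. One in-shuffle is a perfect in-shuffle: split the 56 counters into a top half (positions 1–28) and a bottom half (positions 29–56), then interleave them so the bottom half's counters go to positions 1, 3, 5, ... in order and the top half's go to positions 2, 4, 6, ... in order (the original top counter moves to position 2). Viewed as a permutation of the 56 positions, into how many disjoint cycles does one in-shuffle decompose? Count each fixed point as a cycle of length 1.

4

Trace each unvisited position around until it returns:
(1 2 4 8 16 32 ... len 18) (3 6 12 24 48 39 ... len 18) (5 10 20 40 23 46 ... len 18) (19 38)
4 cycles in total.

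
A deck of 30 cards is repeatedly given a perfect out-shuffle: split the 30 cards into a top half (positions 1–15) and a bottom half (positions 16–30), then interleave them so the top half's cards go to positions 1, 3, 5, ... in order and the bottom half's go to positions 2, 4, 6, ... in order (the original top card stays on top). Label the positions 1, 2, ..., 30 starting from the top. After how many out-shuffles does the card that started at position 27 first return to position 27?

28

Follow position 27 under repeated out-shuffles:
27 → 24 → 18 → 6 → 11 → 21 → 12 → 23 → ... → 27 (length 28)
It first returns after 28 out-shuffles.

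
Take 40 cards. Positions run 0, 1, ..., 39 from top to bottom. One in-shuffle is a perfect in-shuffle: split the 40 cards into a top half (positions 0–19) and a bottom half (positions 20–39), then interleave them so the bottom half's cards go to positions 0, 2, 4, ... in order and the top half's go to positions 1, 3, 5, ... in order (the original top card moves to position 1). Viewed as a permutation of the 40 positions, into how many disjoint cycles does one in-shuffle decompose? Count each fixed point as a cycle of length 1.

Trace each unvisited position around until it returns:
(0 1 3 7 15 31 ... len 20) (2 5 11 23 6 13 ... len 20)
2 cycles in total.

2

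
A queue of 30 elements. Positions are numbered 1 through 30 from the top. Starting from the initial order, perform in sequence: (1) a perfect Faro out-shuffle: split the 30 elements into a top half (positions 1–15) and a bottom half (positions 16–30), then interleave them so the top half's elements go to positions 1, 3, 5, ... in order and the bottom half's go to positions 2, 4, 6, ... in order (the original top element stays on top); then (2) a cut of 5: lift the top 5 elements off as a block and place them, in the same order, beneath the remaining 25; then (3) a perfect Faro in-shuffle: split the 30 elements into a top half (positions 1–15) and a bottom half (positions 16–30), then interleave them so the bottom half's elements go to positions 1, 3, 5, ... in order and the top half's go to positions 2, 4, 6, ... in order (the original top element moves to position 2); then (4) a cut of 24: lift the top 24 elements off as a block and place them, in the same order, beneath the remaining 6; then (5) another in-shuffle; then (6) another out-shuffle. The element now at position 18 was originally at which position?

Undo the operations in reverse order, starting from position 18:
  undo op 6 (out-shuffle, from bottom half): 18 ← 24
  undo op 5 (in-shuffle, from top half): 24 ← 12
  undo op 4 (cut 24): 12 ← 6
  undo op 3 (in-shuffle, from top half): 6 ← 3
  undo op 2 (cut 5): 3 ← 8
  undo op 1 (out-shuffle, from bottom half): 8 ← 19
So the element at position 18 came from original position 19.

19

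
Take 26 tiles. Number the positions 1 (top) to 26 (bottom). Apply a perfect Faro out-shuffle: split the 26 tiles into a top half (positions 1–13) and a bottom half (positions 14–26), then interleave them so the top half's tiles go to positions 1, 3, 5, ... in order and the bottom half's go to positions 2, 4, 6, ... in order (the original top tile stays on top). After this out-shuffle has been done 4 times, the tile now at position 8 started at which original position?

3

Work backwards from position 8, undoing one out-shuffle at a time:
8 ← 17 ← 9 ← 5 ← 3
So the tile now at position 8 started at position 3.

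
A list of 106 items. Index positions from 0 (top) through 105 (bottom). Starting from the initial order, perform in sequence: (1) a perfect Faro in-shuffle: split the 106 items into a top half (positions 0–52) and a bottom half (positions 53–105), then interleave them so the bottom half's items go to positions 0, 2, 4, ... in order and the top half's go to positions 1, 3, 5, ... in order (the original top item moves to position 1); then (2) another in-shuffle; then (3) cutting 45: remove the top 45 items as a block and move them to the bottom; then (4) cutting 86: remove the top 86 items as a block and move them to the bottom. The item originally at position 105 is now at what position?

77

Track the item from position 105 forward through each operation:
  after op 1 (in-shuffle): 105 → 104
  after op 2 (in-shuffle): 104 → 102
  after op 3 (cut 45): 102 → 57
  after op 4 (cut 86): 57 → 77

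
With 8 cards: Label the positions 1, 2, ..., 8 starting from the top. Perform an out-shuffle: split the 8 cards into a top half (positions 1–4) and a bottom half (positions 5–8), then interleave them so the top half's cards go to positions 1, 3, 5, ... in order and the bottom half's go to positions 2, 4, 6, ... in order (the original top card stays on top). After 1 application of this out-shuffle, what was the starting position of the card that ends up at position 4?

Work backwards from position 4, undoing one out-shuffle at a time:
4 ← 6
So the card now at position 4 started at position 6.

6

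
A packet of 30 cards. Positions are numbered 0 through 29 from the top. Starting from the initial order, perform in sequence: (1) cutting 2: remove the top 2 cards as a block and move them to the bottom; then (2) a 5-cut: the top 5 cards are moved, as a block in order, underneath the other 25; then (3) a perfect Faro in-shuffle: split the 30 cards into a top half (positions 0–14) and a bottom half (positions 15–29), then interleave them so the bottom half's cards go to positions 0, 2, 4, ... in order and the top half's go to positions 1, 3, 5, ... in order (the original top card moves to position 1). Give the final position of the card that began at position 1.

18

Track the card from position 1 forward through each operation:
  after op 1 (cut 2): 1 → 29
  after op 2 (cut 5): 29 → 24
  after op 3 (in-shuffle): 24 → 18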